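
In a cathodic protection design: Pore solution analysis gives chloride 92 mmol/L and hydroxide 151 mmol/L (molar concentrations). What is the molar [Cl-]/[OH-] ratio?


Threshold parameter = [Cl-] / [OH-] (molar basis; both in mmol/L, so units cancel)
Ratio = 92 / 151 = 0.61

0.61


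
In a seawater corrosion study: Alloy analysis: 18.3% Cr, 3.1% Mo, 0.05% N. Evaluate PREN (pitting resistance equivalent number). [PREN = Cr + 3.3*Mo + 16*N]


Apply the PREN formula: PREN = Cr + 3.3*Mo + 16*N
PREN = 18.3 + 3.3*3.1 + 16*0.05
PREN = 18.3 + 10.23 + 0.8 = 29.33

29.33


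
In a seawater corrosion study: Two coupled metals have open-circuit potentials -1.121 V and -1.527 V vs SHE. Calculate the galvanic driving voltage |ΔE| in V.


Driving voltage is the absolute potential difference.
|ΔE| = |-1.121 − (-1.527)| = 0.406 V

0.406 V


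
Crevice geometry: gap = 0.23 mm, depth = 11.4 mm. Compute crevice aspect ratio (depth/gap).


Aspect ratio = depth / gap
Ratio = 11.4 / 0.23 = 49.6

49.6


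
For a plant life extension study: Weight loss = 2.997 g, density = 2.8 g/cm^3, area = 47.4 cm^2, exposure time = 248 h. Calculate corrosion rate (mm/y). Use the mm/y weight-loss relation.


Apply the mm/y weight-loss relation: CR = 87600 * W / (D * A * T)
Numerator: 87600 * 2.997 = 262537.2
Denominator: 2.8 * 47.4 * 248 = 32914.56
CR = 262537.2 / 32914.56 = 7.9763 mm/y

7.9763 mm/y


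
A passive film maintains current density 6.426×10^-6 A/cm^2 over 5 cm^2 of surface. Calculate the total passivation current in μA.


I = i_pass * A, then convert A → μA (×10^6)
I = 6.426×10^-6 * 5 * 10^6 = 32.13 μA

32.13 μA


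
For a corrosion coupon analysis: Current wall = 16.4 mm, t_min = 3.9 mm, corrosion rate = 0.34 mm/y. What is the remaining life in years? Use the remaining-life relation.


Apply the remaining-life relation: RL = (t_current − t_min) / CR
RL = (16.4 − 3.9) / 0.34 = 12.5 / 0.34 = 36.8 years

36.8 years


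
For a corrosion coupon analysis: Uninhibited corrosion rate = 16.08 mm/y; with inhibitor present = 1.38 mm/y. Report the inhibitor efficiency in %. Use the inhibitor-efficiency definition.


Apply the inhibitor-efficiency definition: IE = (CR_blank − CR_inh)/CR_blank × 100
IE = (16.08 − 1.38) / 16.08 × 100
IE = 14.7 / 16.08 × 100 = 91.4 %

91.4 %


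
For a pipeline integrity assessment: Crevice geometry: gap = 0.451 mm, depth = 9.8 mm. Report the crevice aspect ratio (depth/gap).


Aspect ratio = depth / gap
Ratio = 9.8 / 0.451 = 21.7

21.7


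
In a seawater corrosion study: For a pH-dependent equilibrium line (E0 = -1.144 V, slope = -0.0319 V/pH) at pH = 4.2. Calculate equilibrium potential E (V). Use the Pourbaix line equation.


Apply the Pourbaix line equation: E = E0 + slope*pH
E = -1.144 + (-0.0319)*4.2 = -1.144 + (-0.13398) = -1.27798 V
Rounded to 4 decimal places: E = -1.2780 V

-1.2780 V


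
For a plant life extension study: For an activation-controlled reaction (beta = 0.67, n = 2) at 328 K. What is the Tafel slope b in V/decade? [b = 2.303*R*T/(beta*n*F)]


Apply the Tafel slope relation: b = 2.303*R*T/(beta*n*F)
Numerator: 2.303 * 8.314 * 328 = 6280.26
Denominator: 0.67 * 2 * 96485 = 129289.9
b = 6280.26 / 129289.9 = 0.0486 V/decade

0.0486 V/decade


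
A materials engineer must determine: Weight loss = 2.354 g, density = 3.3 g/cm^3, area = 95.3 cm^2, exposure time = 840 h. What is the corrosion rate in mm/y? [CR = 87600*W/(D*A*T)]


Apply the mm/y weight-loss relation: CR = 87600 * W / (D * A * T)
Numerator: 87600 * 2.354 = 206210.4
Denominator: 3.3 * 95.3 * 840 = 264171.6
CR = 206210.4 / 264171.6 = 0.780593 mm/y

0.780593 mm/y


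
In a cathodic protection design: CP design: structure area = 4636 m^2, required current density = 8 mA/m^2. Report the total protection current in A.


I = area * current density, then convert mA → A (÷1000)
I = 4636 * 8 / 1000 = 37.09 A

37.09 A


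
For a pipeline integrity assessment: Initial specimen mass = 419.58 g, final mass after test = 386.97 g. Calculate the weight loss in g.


Weight loss = initial − final
WL = 419.58 − 386.97 = 32.61 g

32.61 g


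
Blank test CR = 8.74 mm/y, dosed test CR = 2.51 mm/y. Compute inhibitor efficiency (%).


Apply the inhibitor-efficiency definition: IE = (CR_blank − CR_inh)/CR_blank × 100
IE = (8.74 − 2.51) / 8.74 × 100
IE = 6.23 / 8.74 × 100 = 71.3 %

71.3 %


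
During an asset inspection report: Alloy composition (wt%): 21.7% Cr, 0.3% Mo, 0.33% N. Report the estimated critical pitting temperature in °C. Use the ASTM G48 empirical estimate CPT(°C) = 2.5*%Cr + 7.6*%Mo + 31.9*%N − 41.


Apply the ASTM G48 empirical CPT estimate: CPT(°C) = 2.5*%Cr + 7.6*%Mo + 31.9*%N − 41
2.5*21.7 = 54.25; 7.6*0.3 = 2.28; 31.9*0.33 = 10.527
CPT = 54.25 + 2.28 + 10.527 − 41 = 26.057 °C
Rounded to 0.1 °C: CPT ≈ 26.1 °C

26.1 °C


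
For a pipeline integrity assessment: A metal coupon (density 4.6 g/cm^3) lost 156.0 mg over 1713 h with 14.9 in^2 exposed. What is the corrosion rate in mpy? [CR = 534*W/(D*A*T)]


Apply the mpy weight-loss relation: CR = 534 * W / (D * A * T)
Numerator: 534 * 156.0 = 83304.0
Denominator: 4.6 * 14.9 * 1713 = 117409.02
CR = 83304.0 / 117409.02 = 0.70952 mpy

0.70952 mpy


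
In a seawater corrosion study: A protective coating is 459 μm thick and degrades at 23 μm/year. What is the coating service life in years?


Service life = thickness / degradation rate
Life = 459 / 23 = 20.0 years

20.0 years


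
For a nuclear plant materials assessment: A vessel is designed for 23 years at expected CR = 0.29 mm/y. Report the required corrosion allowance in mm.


Corrosion allowance = CR × design life
CA = 0.29 * 23 = 6.67 mm

6.67 mm


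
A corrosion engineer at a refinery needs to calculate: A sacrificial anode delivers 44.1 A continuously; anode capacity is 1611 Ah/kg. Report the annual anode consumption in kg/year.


Annual consumption = current * hours per year / capacity
Rate = 44.1 * 8760 / 1611 = 239.8 kg/year

239.8 kg/year


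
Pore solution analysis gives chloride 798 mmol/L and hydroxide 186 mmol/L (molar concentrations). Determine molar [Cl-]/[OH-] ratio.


Threshold parameter = [Cl-] / [OH-] (molar basis; both in mmol/L, so units cancel)
Ratio = 798 / 186 = 4.29

4.29


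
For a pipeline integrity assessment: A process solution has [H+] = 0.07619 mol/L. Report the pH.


pH = −log10[H+]
pH = −log10(0.07619) = 1.12

1.12


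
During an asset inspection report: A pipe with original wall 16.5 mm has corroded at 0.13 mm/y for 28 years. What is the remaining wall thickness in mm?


Remaining wall = original − CR × time
t = 16.5 − 0.13*28 = 16.5 − 3.64 = 12.86 mm

12.86 mm


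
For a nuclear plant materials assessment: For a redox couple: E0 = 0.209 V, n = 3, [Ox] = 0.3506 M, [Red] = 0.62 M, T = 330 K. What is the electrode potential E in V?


Apply the Nernst equation: E = E0 + (RT/nF)*ln([Ox]/[Red])
Step 1: RT/nF = 8.314*330/(3*96485) = 0.00947857 V
Step 2: [Ox]/[Red] = 0.3506/0.62 = 0.565484
Step 3: ln(0.565484) = -0.570073
Step 4: correction = 0.00947857 * -0.570073 = -0.0054 V
E = 0.209 + -0.0054 = 0.2036 V

0.2036 V


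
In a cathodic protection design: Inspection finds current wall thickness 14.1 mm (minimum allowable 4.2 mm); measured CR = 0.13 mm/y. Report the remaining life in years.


Apply the remaining-life relation: RL = (t_current − t_min) / CR
RL = (14.1 − 4.2) / 0.13 = 9.9 / 0.13 = 76.2 years

76.2 years


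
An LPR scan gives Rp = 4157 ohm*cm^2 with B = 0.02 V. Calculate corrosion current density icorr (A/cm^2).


Apply the Stern-Geary relation: icorr = B / Rp
icorr = 0.02 / 4157 = 4.811×10^-6 A/cm^2

4.811×10^-6 A/cm^2


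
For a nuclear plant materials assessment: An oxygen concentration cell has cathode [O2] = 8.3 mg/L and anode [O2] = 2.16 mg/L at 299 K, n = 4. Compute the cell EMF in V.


Apply the Nernst concentration-cell relation: E = (RT/nF)*ln(C_cathode/C_anode)
RT/nF = 8.314*299/(4*96485) = 0.00644112 V
ln(8.3/2.16) = 1.34615
E = 0.00644112 * 1.34615 = 0.00867 V

0.00867 V


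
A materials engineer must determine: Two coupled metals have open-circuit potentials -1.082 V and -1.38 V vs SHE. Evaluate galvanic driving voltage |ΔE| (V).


Driving voltage is the absolute potential difference.
|ΔE| = |-1.082 − (-1.38)| = 0.298 V

0.298 V


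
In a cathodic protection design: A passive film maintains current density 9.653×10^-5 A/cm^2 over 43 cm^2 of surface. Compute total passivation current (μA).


I = i_pass * A, then convert A → μA (×10^6)
I = 9.653×10^-5 * 43 * 10^6 = 4150.79 μA

4150.79 μA


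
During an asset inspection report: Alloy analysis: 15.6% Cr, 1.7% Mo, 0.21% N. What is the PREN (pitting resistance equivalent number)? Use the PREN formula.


Apply the PREN formula: PREN = Cr + 3.3*Mo + 16*N
PREN = 15.6 + 3.3*1.7 + 16*0.21
PREN = 15.6 + 5.61 + 3.36 = 24.57

24.57


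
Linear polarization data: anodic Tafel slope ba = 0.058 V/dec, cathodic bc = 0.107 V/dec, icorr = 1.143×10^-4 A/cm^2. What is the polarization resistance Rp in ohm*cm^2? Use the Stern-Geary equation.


Apply the Stern-Geary equation: Rp = ba*bc / (2.303*icorr*(ba+bc))
ba*bc = 0.058*0.107 = 0.006206
ba+bc = 0.165; 2.303*icorr*(ba+bc) = 2.303*1.143×10^-4*0.165 = 4.3433428×10^-5
Rp = 0.006206 / 4.3433428×10^-5 = 142.89 ohm*cm^2

142.89 ohm*cm^2


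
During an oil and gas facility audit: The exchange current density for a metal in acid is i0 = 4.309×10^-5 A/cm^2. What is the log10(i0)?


i0 = 4.309×10^-5 A/cm^2
log10(i0) = -4.366

-4.366


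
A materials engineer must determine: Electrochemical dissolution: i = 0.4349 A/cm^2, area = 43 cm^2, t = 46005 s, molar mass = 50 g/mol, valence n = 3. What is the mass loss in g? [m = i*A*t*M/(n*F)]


Apply Faraday's law: m = i*A*t*M / (n*F)
Total charge passed Q = i*A*t = 0.4349*43*46005 = 860325.7035 C
m = Q*M/(n*F) = 860325.7035*50/(3*96485) = 148.611 g

148.611 g


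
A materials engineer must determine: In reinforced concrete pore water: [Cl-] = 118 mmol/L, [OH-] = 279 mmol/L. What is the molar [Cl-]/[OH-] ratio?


Threshold parameter = [Cl-] / [OH-] (molar basis; both in mmol/L, so units cancel)
Ratio = 118 / 279 = 0.42

0.42


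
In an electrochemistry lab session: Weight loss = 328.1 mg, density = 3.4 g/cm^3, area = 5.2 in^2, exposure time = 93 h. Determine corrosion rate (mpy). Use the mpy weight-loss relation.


Apply the mpy weight-loss relation: CR = 534 * W / (D * A * T)
Numerator: 534 * 328.1 = 175205.4
Denominator: 3.4 * 5.2 * 93 = 1644.24
CR = 175205.4 / 1644.24 = 106.557 mpy

106.557 mpy


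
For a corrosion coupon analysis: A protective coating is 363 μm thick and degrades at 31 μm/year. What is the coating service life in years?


Service life = thickness / degradation rate
Life = 363 / 31 = 11.7 years

11.7 years


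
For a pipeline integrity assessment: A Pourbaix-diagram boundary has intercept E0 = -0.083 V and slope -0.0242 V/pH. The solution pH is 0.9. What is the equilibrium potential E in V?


Apply the Pourbaix line equation: E = E0 + slope*pH
E = -0.083 + (-0.0242)*0.9 = -0.083 + (-0.02178) = -0.10478 V
Rounded to 3 decimal places: E = -0.105 V

-0.105 V


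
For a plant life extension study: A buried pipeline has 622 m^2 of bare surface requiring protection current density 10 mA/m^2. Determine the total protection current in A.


I = area * current density, then convert mA → A (÷1000)
I = 622 * 10 / 1000 = 6.22 A

6.22 A


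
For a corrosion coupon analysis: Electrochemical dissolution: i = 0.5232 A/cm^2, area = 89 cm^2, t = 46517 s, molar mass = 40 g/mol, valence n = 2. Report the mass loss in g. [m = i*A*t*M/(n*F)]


Apply Faraday's law: m = i*A*t*M / (n*F)
Total charge passed Q = i*A*t = 0.5232*89*46517 = 2166054.8016 C
m = Q*M/(n*F) = 2166054.8016*40/(2*96485) = 448.99307 g

448.99307 g


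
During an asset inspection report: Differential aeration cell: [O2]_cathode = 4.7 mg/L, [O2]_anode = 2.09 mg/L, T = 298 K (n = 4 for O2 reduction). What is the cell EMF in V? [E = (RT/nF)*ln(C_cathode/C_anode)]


Apply the Nernst concentration-cell relation: E = (RT/nF)*ln(C_cathode/C_anode)
RT/nF = 8.314*298/(4*96485) = 0.00641958 V
ln(4.7/2.09) = 0.8104
E = 0.00641958 * 0.8104 = 0.0052 V

0.0052 V


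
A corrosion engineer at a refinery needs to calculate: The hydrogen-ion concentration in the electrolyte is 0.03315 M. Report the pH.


pH = −log10[H+]
pH = −log10(0.03315) = 1.48

1.48


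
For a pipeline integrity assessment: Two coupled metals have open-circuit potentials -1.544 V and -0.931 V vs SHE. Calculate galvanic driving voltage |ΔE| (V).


Driving voltage is the absolute potential difference.
|ΔE| = |-1.544 − (-0.931)| = 0.613 V

0.613 V


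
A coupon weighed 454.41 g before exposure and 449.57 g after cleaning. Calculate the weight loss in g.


Weight loss = initial − final
WL = 454.41 − 449.57 = 4.84 g

4.84 g


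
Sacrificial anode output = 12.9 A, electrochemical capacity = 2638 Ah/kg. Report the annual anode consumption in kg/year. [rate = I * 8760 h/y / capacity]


Annual consumption = current * hours per year / capacity
Rate = 12.9 * 8760 / 2638 = 42.8 kg/year

42.8 kg/year


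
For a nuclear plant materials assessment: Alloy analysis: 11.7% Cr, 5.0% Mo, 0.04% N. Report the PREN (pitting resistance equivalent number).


Apply the PREN formula: PREN = Cr + 3.3*Mo + 16*N
PREN = 11.7 + 3.3*5.0 + 16*0.04
PREN = 11.7 + 16.5 + 0.64 = 28.84

28.84


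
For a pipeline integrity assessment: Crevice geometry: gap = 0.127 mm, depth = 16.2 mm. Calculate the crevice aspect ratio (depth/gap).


Aspect ratio = depth / gap
Ratio = 16.2 / 0.127 = 127.6

127.6


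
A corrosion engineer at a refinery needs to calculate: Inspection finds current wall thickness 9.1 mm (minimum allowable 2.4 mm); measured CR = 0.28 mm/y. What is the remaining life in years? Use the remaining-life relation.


Apply the remaining-life relation: RL = (t_current − t_min) / CR
RL = (9.1 − 2.4) / 0.28 = 6.7 / 0.28 = 23.9 years

23.9 years


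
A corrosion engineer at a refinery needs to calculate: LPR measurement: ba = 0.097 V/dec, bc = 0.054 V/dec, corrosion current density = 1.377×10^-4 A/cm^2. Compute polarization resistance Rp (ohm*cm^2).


Apply the Stern-Geary equation: Rp = ba*bc / (2.303*icorr*(ba+bc))
ba*bc = 0.097*0.054 = 0.005238
ba+bc = 0.151; 2.303*icorr*(ba+bc) = 2.303*1.377×10^-4*0.151 = 4.7885588×10^-5
Rp = 0.005238 / 4.7885588×10^-5 = 109.39 ohm*cm^2

109.39 ohm*cm^2


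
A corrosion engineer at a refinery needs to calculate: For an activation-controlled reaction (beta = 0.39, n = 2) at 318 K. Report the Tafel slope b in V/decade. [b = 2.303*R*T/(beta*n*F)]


Apply the Tafel slope relation: b = 2.303*R*T/(beta*n*F)
Numerator: 2.303 * 8.314 * 318 = 6088.79
Denominator: 0.39 * 2 * 96485 = 75258.3
b = 6088.79 / 75258.3 = 0.0809 V/decade

0.0809 V/decade


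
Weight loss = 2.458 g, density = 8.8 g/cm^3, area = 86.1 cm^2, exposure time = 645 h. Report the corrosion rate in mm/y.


Apply the mm/y weight-loss relation: CR = 87600 * W / (D * A * T)
Numerator: 87600 * 2.458 = 215320.8
Denominator: 8.8 * 86.1 * 645 = 488703.6
CR = 215320.8 / 488703.6 = 0.440596 mm/y

0.440596 mm/y


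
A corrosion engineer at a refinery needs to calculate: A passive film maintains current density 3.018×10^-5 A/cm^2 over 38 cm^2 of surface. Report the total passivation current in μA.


I = i_pass * A, then convert A → μA (×10^6)
I = 3.018×10^-5 * 38 * 10^6 = 1146.84 μA

1146.84 μA


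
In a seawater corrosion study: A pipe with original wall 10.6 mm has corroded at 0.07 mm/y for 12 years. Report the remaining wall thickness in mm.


Remaining wall = original − CR × time
t = 10.6 − 0.07*12 = 10.6 − 0.84 = 9.76 mm

9.76 mm


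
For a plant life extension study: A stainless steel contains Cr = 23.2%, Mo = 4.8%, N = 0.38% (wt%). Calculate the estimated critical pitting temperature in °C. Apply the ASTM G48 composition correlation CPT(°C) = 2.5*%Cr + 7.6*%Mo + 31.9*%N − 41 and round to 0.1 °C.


Apply the ASTM G48 empirical CPT estimate: CPT(°C) = 2.5*%Cr + 7.6*%Mo + 31.9*%N − 41
2.5*23.2 = 58; 7.6*4.8 = 36.48; 31.9*0.38 = 12.122
CPT = 58 + 36.48 + 12.122 − 41 = 65.602 °C
Rounded to 0.1 °C: CPT ≈ 65.6 °C

65.6 °C


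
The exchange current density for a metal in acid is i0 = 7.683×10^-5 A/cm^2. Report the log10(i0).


i0 = 7.683×10^-5 A/cm^2
log10(i0) = -4.114

-4.114


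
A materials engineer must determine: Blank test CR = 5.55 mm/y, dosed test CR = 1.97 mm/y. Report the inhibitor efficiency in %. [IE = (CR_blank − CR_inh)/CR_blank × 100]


Apply the inhibitor-efficiency definition: IE = (CR_blank − CR_inh)/CR_blank × 100
IE = (5.55 − 1.97) / 5.55 × 100
IE = 3.58 / 5.55 × 100 = 64.5 %

64.5 %


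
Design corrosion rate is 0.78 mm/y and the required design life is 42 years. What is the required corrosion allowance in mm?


Corrosion allowance = CR × design life
CA = 0.78 * 42 = 32.76 mm

32.76 mm


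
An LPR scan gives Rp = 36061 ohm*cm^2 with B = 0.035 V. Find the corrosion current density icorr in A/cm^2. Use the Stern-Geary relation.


Apply the Stern-Geary relation: icorr = B / Rp
icorr = 0.035 / 36061 = 9.706×10^-7 A/cm^2

9.706×10^-7 A/cm^2


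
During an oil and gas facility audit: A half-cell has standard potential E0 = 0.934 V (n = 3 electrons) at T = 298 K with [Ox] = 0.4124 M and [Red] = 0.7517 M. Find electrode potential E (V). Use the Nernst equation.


Apply the Nernst equation: E = E0 + (RT/nF)*ln([Ox]/[Red])
Step 1: RT/nF = 8.314*298/(3*96485) = 0.00855944 V
Step 2: [Ox]/[Red] = 0.4124/0.7517 = 0.548623
Step 3: ln(0.548623) = -0.600344
Step 4: correction = 0.00855944 * -0.600344 = -0.005 V
E = 0.934 + -0.005 = 0.929 V

0.929 V


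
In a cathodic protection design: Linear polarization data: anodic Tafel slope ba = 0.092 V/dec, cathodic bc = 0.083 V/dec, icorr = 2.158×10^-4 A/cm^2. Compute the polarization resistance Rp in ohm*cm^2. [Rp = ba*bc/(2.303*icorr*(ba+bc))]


Apply the Stern-Geary equation: Rp = ba*bc / (2.303*icorr*(ba+bc))
ba*bc = 0.092*0.083 = 0.007636
ba+bc = 0.175; 2.303*icorr*(ba+bc) = 2.303*2.158×10^-4*0.175 = 8.6972795×10^-5
Rp = 0.007636 / 8.6972795×10^-5 = 87.8 ohm*cm^2

87.8 ohm*cm^2


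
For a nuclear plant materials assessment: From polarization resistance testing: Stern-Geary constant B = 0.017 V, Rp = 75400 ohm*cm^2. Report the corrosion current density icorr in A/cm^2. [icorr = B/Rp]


Apply the Stern-Geary relation: icorr = B / Rp
icorr = 0.017 / 75400 = 2.255×10^-7 A/cm^2

2.255×10^-7 A/cm^2


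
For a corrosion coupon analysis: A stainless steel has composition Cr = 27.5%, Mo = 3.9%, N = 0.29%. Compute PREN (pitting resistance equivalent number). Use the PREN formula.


Apply the PREN formula: PREN = Cr + 3.3*Mo + 16*N
PREN = 27.5 + 3.3*3.9 + 16*0.29
PREN = 27.5 + 12.87 + 4.64 = 45.01

45.01


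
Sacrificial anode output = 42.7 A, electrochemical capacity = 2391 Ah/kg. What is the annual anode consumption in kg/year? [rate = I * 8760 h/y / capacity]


Annual consumption = current * hours per year / capacity
Rate = 42.7 * 8760 / 2391 = 156.4 kg/year

156.4 kg/year


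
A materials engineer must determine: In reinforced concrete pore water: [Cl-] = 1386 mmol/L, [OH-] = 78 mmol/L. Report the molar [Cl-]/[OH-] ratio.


Threshold parameter = [Cl-] / [OH-] (molar basis; both in mmol/L, so units cancel)
Ratio = 1386 / 78 = 17.77

17.77


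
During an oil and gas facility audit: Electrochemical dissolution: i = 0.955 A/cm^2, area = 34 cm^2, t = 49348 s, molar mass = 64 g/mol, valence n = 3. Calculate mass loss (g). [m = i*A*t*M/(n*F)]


Apply Faraday's law: m = i*A*t*M / (n*F)
Total charge passed Q = i*A*t = 0.955*34*49348 = 1602329.56 C
m = Q*M/(n*F) = 1602329.56*64/(3*96485) = 354.2834 g

354.2834 g


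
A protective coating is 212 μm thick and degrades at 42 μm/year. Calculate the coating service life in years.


Service life = thickness / degradation rate
Life = 212 / 42 = 5.0 years

5.0 years


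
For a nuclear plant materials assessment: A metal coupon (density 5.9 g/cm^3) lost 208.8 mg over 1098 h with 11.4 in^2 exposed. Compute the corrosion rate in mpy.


Apply the mpy weight-loss relation: CR = 534 * W / (D * A * T)
Numerator: 534 * 208.8 = 111499.2
Denominator: 5.9 * 11.4 * 1098 = 73851.48
CR = 111499.2 / 73851.48 = 1.50978 mpy

1.50978 mpy


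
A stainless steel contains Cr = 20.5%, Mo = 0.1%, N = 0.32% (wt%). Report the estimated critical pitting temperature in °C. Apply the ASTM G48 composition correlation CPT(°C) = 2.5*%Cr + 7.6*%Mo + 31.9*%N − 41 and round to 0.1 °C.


Apply the ASTM G48 empirical CPT estimate: CPT(°C) = 2.5*%Cr + 7.6*%Mo + 31.9*%N − 41
2.5*20.5 = 51.25; 7.6*0.1 = 0.76; 31.9*0.32 = 10.208
CPT = 51.25 + 0.76 + 10.208 − 41 = 21.218 °C
Rounded to 0.1 °C: CPT ≈ 21.2 °C

21.2 °C


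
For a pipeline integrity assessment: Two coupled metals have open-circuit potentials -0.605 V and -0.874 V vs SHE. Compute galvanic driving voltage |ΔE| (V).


Driving voltage is the absolute potential difference.
|ΔE| = |-0.605 − (-0.874)| = 0.269 V

0.269 V


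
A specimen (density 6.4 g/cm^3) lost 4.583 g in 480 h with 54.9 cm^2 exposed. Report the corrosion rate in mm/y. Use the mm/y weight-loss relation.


Apply the mm/y weight-loss relation: CR = 87600 * W / (D * A * T)
Numerator: 87600 * 4.583 = 401470.8
Denominator: 6.4 * 54.9 * 480 = 168652.8
CR = 401470.8 / 168652.8 = 2.3805 mm/y

2.3805 mm/y


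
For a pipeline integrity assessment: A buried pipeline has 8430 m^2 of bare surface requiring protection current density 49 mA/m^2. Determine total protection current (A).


I = area * current density, then convert mA → A (÷1000)
I = 8430 * 49 / 1000 = 413.07 A

413.07 A


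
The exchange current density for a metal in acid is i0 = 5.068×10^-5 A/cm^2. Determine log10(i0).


i0 = 5.068×10^-5 A/cm^2
log10(i0) = -4.295

-4.295


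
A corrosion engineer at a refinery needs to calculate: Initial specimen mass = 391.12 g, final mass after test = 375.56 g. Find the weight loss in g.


Weight loss = initial − final
WL = 391.12 − 375.56 = 15.56 g

15.56 g


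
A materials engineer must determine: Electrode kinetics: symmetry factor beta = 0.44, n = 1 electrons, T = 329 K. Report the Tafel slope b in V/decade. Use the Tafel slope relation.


Apply the Tafel slope relation: b = 2.303*R*T/(beta*n*F)
Numerator: 2.303 * 8.314 * 329 = 6299.41
Denominator: 0.44 * 1 * 96485 = 42453.4
b = 6299.41 / 42453.4 = 0.1484 V/decade

0.1484 V/decade


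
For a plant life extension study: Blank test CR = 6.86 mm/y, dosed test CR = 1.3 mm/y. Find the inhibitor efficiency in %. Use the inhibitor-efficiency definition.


Apply the inhibitor-efficiency definition: IE = (CR_blank − CR_inh)/CR_blank × 100
IE = (6.86 − 1.3) / 6.86 × 100
IE = 5.56 / 6.86 × 100 = 81.0 %

81.0 %


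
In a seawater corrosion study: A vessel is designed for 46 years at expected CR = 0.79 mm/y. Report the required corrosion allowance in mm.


Corrosion allowance = CR × design life
CA = 0.79 * 46 = 36.34 mm

36.34 mm


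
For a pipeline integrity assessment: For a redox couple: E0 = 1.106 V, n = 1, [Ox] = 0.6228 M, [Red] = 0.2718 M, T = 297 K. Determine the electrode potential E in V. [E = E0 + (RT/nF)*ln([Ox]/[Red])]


Apply the Nernst equation: E = E0 + (RT/nF)*ln([Ox]/[Red])
Step 1: RT/nF = 8.314*297/(1*96485) = 0.02559214 V
Step 2: [Ox]/[Red] = 0.6228/0.2718 = 2.291391
Step 3: ln(2.291391) = 0.829159
Step 4: correction = 0.02559214 * 0.829159 = 0.0212 V
E = 1.106 + 0.0212 = 1.1272 V

1.1272 V


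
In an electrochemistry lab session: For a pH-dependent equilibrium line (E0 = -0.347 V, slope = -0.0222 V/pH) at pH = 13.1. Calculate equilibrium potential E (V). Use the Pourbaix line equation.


Apply the Pourbaix line equation: E = E0 + slope*pH
E = -0.347 + (-0.0222)*13.1 = -0.347 + (-0.29082) = -0.63782 V
Rounded to 4 decimal places: E = -0.6378 V

-0.6378 V


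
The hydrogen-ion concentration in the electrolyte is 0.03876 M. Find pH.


pH = −log10[H+]
pH = −log10(0.03876) = 1.41

1.41


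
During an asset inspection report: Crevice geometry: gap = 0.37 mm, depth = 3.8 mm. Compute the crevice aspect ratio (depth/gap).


Aspect ratio = depth / gap
Ratio = 3.8 / 0.37 = 10.3

10.3


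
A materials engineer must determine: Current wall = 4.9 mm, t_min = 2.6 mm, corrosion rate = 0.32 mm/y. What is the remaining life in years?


Apply the remaining-life relation: RL = (t_current − t_min) / CR
RL = (4.9 − 2.6) / 0.32 = 2.3 / 0.32 = 7.2 years

7.2 years


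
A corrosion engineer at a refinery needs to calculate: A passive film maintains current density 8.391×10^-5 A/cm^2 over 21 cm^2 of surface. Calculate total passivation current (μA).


I = i_pass * A, then convert A → μA (×10^6)
I = 8.391×10^-5 * 21 * 10^6 = 1762.11 μA

1762.11 μA


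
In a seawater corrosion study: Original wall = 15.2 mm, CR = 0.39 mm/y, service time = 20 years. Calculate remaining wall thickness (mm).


Remaining wall = original − CR × time
t = 15.2 − 0.39*20 = 15.2 − 7.8 = 7.4 mm

7.4 mm


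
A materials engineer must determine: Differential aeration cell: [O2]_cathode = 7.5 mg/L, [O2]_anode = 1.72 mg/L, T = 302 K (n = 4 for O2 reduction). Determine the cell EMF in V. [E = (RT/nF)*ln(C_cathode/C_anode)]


Apply the Nernst concentration-cell relation: E = (RT/nF)*ln(C_cathode/C_anode)
RT/nF = 8.314*302/(4*96485) = 0.00650575 V
ln(7.5/1.72) = 1.47258
E = 0.00650575 * 1.47258 = 0.00958 V

0.00958 V


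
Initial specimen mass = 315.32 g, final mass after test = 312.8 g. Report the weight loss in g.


Weight loss = initial − final
WL = 315.32 − 312.8 = 2.52 g

2.52 g


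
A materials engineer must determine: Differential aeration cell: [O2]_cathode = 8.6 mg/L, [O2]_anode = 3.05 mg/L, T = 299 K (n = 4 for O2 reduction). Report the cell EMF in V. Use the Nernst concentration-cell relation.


Apply the Nernst concentration-cell relation: E = (RT/nF)*ln(C_cathode/C_anode)
RT/nF = 8.314*299/(4*96485) = 0.00644112 V
ln(8.6/3.05) = 1.03662
E = 0.00644112 * 1.03662 = 0.00668 V

0.00668 V


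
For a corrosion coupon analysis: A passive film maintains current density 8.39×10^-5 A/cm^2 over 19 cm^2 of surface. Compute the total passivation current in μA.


I = i_pass * A, then convert A → μA (×10^6)
I = 8.39×10^-5 * 19 * 10^6 = 1594.1 μA

1594.1 μA


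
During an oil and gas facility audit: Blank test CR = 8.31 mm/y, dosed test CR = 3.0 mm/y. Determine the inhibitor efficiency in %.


Apply the inhibitor-efficiency definition: IE = (CR_blank − CR_inh)/CR_blank × 100
IE = (8.31 − 3.0) / 8.31 × 100
IE = 5.31 / 8.31 × 100 = 63.9 %

63.9 %


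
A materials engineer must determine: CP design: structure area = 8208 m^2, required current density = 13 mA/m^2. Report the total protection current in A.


I = area * current density, then convert mA → A (÷1000)
I = 8208 * 13 / 1000 = 106.7 A

106.7 A


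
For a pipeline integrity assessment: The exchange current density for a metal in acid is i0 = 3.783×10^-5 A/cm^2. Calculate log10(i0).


i0 = 3.783×10^-5 A/cm^2
log10(i0) = -4.422

-4.422


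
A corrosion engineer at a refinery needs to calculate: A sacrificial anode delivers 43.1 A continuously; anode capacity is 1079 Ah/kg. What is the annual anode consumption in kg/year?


Annual consumption = current * hours per year / capacity
Rate = 43.1 * 8760 / 1079 = 349.9 kg/year

349.9 kg/year


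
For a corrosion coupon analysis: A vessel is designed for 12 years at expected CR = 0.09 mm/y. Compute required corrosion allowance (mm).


Corrosion allowance = CR × design life
CA = 0.09 * 12 = 1.08 mm

1.08 mm


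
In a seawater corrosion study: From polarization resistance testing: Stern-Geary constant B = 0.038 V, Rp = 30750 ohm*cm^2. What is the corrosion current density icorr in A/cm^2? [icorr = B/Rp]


Apply the Stern-Geary relation: icorr = B / Rp
icorr = 0.038 / 30750 = 1.236×10^-6 A/cm^2

1.236×10^-6 A/cm^2


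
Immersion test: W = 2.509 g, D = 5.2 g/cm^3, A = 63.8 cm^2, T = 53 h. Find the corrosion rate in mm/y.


Apply the mm/y weight-loss relation: CR = 87600 * W / (D * A * T)
Numerator: 87600 * 2.509 = 219788.4
Denominator: 5.2 * 63.8 * 53 = 17583.28
CR = 219788.4 / 17583.28 = 12.499852 mm/y

12.499852 mm/y


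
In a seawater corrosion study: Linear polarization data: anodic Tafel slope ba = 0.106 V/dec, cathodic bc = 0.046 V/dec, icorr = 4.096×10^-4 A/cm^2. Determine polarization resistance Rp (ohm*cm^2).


Apply the Stern-Geary equation: Rp = ba*bc / (2.303*icorr*(ba+bc))
ba*bc = 0.106*0.046 = 0.004876
ba+bc = 0.152; 2.303*icorr*(ba+bc) = 2.303*4.096×10^-4*0.152 = 1.4338294×10^-4
Rp = 0.004876 / 1.4338294×10^-4 = 34.0 ohm*cm^2

34.0 ohm*cm^2


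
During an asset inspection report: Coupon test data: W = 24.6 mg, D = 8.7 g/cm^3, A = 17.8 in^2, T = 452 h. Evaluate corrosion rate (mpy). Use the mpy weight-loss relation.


Apply the mpy weight-loss relation: CR = 534 * W / (D * A * T)
Numerator: 534 * 24.6 = 13136.4
Denominator: 8.7 * 17.8 * 452 = 69996.72
CR = 13136.4 / 69996.72 = 0.1877 mpy

0.1877 mpy


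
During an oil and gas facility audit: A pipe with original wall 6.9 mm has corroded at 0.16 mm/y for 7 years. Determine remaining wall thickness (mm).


Remaining wall = original − CR × time
t = 6.9 − 0.16*7 = 6.9 − 1.12 = 5.78 mm

5.78 mm


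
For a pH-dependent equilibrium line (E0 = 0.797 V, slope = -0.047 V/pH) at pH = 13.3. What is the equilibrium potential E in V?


Apply the Pourbaix line equation: E = E0 + slope*pH
E = 0.797 + (-0.047)*13.3 = 0.797 + (-0.6251) = 0.1719 V
Rounded to 4 decimal places: E = 0.1719 V

0.1719 V


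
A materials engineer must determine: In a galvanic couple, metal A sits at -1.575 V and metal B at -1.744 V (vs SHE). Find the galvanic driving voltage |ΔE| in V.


Driving voltage is the absolute potential difference.
|ΔE| = |-1.575 − (-1.744)| = 0.169 V

0.169 V


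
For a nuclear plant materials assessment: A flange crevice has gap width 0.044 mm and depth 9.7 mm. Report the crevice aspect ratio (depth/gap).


Aspect ratio = depth / gap
Ratio = 9.7 / 0.044 = 220.5

220.5


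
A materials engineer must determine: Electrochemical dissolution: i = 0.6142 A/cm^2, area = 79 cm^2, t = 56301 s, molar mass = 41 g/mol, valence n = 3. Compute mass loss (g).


Apply Faraday's law: m = i*A*t*M / (n*F)
Total charge passed Q = i*A*t = 0.6142*79*56301 = 2731825.8618 C
m = Q*M/(n*F) = 2731825.8618*41/(3*96485) = 386.951 g

386.951 g


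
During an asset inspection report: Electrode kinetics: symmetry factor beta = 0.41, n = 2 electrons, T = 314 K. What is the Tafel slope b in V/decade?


Apply the Tafel slope relation: b = 2.303*R*T/(beta*n*F)
Numerator: 2.303 * 8.314 * 314 = 6012.2
Denominator: 0.41 * 2 * 96485 = 79117.7
b = 6012.2 / 79117.7 = 0.076 V/decade

0.076 V/decade


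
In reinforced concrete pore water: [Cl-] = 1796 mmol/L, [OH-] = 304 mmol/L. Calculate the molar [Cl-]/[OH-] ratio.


Threshold parameter = [Cl-] / [OH-] (molar basis; both in mmol/L, so units cancel)
Ratio = 1796 / 304 = 5.91

5.91


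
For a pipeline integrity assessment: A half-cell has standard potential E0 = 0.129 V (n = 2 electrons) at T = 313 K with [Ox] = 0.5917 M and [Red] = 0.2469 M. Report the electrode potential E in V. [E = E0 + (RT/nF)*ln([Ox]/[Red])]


Apply the Nernst equation: E = E0 + (RT/nF)*ln([Ox]/[Red])
Step 1: RT/nF = 8.314*313/(2*96485) = 0.01348542 V
Step 2: [Ox]/[Red] = 0.5917/0.2469 = 2.396517
Step 3: ln(2.396517) = 0.874016
Step 4: correction = 0.01348542 * 0.874016 = 0.012 V
E = 0.129 + 0.012 = 0.141 V

0.141 V


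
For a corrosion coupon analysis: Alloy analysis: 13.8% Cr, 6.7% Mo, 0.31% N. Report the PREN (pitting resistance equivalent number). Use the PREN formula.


Apply the PREN formula: PREN = Cr + 3.3*Mo + 16*N
PREN = 13.8 + 3.3*6.7 + 16*0.31
PREN = 13.8 + 22.11 + 4.96 = 40.87

40.87


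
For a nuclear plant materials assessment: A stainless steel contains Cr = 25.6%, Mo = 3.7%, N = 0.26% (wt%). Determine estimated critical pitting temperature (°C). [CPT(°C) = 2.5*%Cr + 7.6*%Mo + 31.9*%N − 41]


Apply the ASTM G48 empirical CPT estimate: CPT(°C) = 2.5*%Cr + 7.6*%Mo + 31.9*%N − 41
2.5*25.6 = 64; 7.6*3.7 = 28.12; 31.9*0.26 = 8.294
CPT = 64 + 28.12 + 8.294 − 41 = 59.414 °C
Rounded to 0.1 °C: CPT ≈ 59.4 °C

59.4 °C


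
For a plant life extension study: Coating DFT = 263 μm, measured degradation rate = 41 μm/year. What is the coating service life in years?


Service life = thickness / degradation rate
Life = 263 / 41 = 6.4 years

6.4 years


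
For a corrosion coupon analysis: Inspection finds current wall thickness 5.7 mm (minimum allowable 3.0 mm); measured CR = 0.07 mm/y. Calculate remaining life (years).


Apply the remaining-life relation: RL = (t_current − t_min) / CR
RL = (5.7 − 3.0) / 0.07 = 2.7 / 0.07 = 38.6 years

38.6 years


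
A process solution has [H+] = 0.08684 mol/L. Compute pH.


pH = −log10[H+]
pH = −log10(0.08684) = 1.06

1.06


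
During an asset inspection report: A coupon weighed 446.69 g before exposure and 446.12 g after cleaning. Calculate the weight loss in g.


Weight loss = initial − final
WL = 446.69 − 446.12 = 0.57 g

0.57 g


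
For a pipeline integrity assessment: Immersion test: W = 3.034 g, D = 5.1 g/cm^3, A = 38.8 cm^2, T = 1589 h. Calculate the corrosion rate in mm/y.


Apply the mm/y weight-loss relation: CR = 87600 * W / (D * A * T)
Numerator: 87600 * 3.034 = 265778.4
Denominator: 5.1 * 38.8 * 1589 = 314431.32
CR = 265778.4 / 314431.32 = 0.84527 mm/y

0.84527 mm/y


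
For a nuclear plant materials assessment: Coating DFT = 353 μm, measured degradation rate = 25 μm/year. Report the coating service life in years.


Service life = thickness / degradation rate
Life = 353 / 25 = 14.1 years

14.1 years


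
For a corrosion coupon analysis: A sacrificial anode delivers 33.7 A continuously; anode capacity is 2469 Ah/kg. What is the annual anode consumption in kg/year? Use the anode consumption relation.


Annual consumption = current * hours per year / capacity
Rate = 33.7 * 8760 / 2469 = 119.6 kg/year

119.6 kg/year


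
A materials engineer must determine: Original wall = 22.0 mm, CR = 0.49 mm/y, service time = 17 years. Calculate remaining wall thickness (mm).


Remaining wall = original − CR × time
t = 22.0 − 0.49*17 = 22.0 − 8.33 = 13.67 mm

13.67 mm


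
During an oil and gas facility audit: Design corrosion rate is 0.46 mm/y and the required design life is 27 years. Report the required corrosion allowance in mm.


Corrosion allowance = CR × design life
CA = 0.46 * 27 = 12.42 mm

12.42 mm


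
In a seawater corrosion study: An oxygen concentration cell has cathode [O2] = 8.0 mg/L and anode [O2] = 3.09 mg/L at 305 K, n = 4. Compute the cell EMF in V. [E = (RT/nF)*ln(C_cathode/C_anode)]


Apply the Nernst concentration-cell relation: E = (RT/nF)*ln(C_cathode/C_anode)
RT/nF = 8.314*305/(4*96485) = 0.00657037 V
ln(8.0/3.09) = 0.95127
E = 0.00657037 * 0.95127 = 0.00625 V

0.00625 V


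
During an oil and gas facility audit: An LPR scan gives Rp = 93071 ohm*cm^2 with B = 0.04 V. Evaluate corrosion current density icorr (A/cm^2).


Apply the Stern-Geary relation: icorr = B / Rp
icorr = 0.04 / 93071 = 4.298×10^-7 A/cm^2

4.298×10^-7 A/cm^2


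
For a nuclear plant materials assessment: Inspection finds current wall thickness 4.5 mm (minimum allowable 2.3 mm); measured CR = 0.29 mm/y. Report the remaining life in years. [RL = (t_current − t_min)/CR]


Apply the remaining-life relation: RL = (t_current − t_min) / CR
RL = (4.5 − 2.3) / 0.29 = 2.2 / 0.29 = 7.6 years

7.6 years


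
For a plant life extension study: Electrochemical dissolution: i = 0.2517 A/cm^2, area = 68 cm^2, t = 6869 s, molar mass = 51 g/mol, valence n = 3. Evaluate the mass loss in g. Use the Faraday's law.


Apply Faraday's law: m = i*A*t*M / (n*F)
Total charge passed Q = i*A*t = 0.2517*68*6869 = 117567.0564 C
m = Q*M/(n*F) = 117567.0564*51/(3*96485) = 20.7145 g

20.7145 g


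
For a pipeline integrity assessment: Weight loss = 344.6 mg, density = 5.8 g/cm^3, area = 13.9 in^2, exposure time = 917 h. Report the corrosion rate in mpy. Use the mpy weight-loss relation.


Apply the mpy weight-loss relation: CR = 534 * W / (D * A * T)
Numerator: 534 * 344.6 = 184016.4
Denominator: 5.8 * 13.9 * 917 = 73928.54
CR = 184016.4 / 73928.54 = 2.489 mpy

2.489 mpy


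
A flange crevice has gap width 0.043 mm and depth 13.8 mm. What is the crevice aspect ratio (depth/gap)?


Aspect ratio = depth / gap
Ratio = 13.8 / 0.043 = 320.9

320.9


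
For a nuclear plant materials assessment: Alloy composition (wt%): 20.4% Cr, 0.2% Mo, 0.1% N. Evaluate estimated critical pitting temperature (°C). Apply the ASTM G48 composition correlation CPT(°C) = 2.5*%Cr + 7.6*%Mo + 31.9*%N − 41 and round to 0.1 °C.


Apply the ASTM G48 empirical CPT estimate: CPT(°C) = 2.5*%Cr + 7.6*%Mo + 31.9*%N − 41
2.5*20.4 = 51; 7.6*0.2 = 1.52; 31.9*0.1 = 3.19
CPT = 51 + 1.52 + 3.19 − 41 = 14.71 °C
Rounded to 0.1 °C: CPT ≈ 14.7 °C

14.7 °C


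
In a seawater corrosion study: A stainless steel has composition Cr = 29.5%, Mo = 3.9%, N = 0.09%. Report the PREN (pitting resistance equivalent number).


Apply the PREN formula: PREN = Cr + 3.3*Mo + 16*N
PREN = 29.5 + 3.3*3.9 + 16*0.09
PREN = 29.5 + 12.87 + 1.44 = 43.81

43.81


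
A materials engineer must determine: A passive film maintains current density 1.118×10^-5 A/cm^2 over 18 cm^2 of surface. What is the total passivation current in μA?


I = i_pass * A, then convert A → μA (×10^6)
I = 1.118×10^-5 * 18 * 10^6 = 201.24 μA

201.24 μA


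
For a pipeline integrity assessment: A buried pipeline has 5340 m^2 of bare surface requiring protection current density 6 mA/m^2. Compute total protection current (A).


I = area * current density, then convert mA → A (÷1000)
I = 5340 * 6 / 1000 = 32.04 A

32.04 A


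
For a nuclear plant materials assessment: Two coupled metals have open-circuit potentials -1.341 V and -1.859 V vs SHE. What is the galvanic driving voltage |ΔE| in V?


Driving voltage is the absolute potential difference.
|ΔE| = |-1.341 − (-1.859)| = 0.518 V

0.518 V


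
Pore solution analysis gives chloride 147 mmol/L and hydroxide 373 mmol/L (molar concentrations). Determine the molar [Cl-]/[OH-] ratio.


Threshold parameter = [Cl-] / [OH-] (molar basis; both in mmol/L, so units cancel)
Ratio = 147 / 373 = 0.39

0.39


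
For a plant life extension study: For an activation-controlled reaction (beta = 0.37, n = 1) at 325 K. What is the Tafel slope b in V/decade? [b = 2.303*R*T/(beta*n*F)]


Apply the Tafel slope relation: b = 2.303*R*T/(beta*n*F)
Numerator: 2.303 * 8.314 * 325 = 6222.82
Denominator: 0.37 * 1 * 96485 = 35699.45
b = 6222.82 / 35699.45 = 0.174 V/decade

0.174 V/decade


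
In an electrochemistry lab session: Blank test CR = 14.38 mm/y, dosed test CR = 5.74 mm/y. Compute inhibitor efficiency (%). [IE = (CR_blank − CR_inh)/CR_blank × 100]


Apply the inhibitor-efficiency definition: IE = (CR_blank − CR_inh)/CR_blank × 100
IE = (14.38 − 5.74) / 14.38 × 100
IE = 8.64 / 14.38 × 100 = 60.1 %

60.1 %


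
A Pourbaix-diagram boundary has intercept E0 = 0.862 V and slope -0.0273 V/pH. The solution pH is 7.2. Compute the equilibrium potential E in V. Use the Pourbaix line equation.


Apply the Pourbaix line equation: E = E0 + slope*pH
E = 0.862 + (-0.0273)*7.2 = 0.862 + (-0.19656) = 0.66544 V
Rounded to 4 decimal places: E = 0.6654 V

0.6654 V
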